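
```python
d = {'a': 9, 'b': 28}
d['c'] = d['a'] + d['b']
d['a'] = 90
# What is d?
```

After line 1: d = {'a': 9, 'b': 28}
After line 2 (d['c'] = 9 + 28): d = {'a': 9, 'b': 28, 'c': 37}
After line 3: d = {'a': 90, 'b': 28, 'c': 37}

{'a': 90, 'b': 28, 'c': 37}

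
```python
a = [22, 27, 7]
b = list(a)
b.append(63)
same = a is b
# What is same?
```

After line 1: a = [22, 27, 7]
After line 2 (b = list(a) is a shallow copy, new object): a = [22, 27, 7], b = [22, 27, 7]
After line 3 (append only mutates b): a = [22, 27, 7], b = [22, 27, 7, 63]
After line 4 (same = a is b; different objects -> False): same = False

False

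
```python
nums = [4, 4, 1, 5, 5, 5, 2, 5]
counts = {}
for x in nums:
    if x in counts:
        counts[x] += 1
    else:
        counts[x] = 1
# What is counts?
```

Initial: counts = {}, nums = [4, 4, 1, 5, 5, 5, 2, 5]
See 4: counts = {4: 1}
See 4: counts = {4: 2}
See 1: counts = {4: 2, 1: 1}
See 5: counts = {4: 2, 1: 1, 5: 1}
See 5: counts = {4: 2, 1: 1, 5: 2}
See 5: counts = {4: 2, 1: 1, 5: 3}
See 2: counts = {4: 2, 1: 1, 5: 3, 2: 1}
See 5: counts = {4: 2, 1: 1, 5: 4, 2: 1}

{4: 2, 1: 1, 5: 4, 2: 1}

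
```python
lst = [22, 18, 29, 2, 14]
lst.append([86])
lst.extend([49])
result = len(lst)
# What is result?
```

After line 1: lst = [22, 18, 29, 2, 14]
After line 2 (append adds [86] as single element): lst = [22, 18, 29, 2, 14, [86]]
After line 3 (extend unpacks [49], adds 49): lst = [22, 18, 29, 2, 14, [86], 49]
After line 4: result = len(lst) = 7

7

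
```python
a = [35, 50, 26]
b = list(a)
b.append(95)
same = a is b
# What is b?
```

After line 1: a = [35, 50, 26]
After line 2 (b = list(a) is a shallow copy, new object): a = [35, 50, 26], b = [35, 50, 26]
After line 3 (append only mutates b): a = [35, 50, 26], b = [35, 50, 26, 95]
After line 4 (same = a is b; different objects -> False): same = False

[35, 50, 26, 95]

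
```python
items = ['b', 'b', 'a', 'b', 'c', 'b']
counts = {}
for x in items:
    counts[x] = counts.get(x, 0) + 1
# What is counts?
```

Initial: counts = {}, items = ['b', 'b', 'a', 'b', 'c', 'b']
See 'b': counts = {'b': 1}
See 'b': counts = {'b': 2}
See 'a': counts = {'b': 2, 'a': 1}
See 'b': counts = {'b': 3, 'a': 1}
See 'c': counts = {'b': 3, 'a': 1, 'c': 1}
See 'b': counts = {'b': 4, 'a': 1, 'c': 1}

{'b': 4, 'a': 1, 'c': 1}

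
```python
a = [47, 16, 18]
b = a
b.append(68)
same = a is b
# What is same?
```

After line 1: a = [47, 16, 18]
After line 2 (b = a is an alias, same object): a = [47, 16, 18], b = [47, 16, 18]
After line 3 (b.append mutates the shared list): a = [47, 16, 18, 68], b = [47, 16, 18, 68]
After line 4 (same = a is b; same object -> True): same = True

True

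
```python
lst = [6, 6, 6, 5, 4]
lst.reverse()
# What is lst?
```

[4, 5, 6, 6, 6]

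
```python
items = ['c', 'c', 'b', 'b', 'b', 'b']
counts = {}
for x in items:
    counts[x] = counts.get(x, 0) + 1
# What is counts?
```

Initial: counts = {}, items = ['c', 'c', 'b', 'b', 'b', 'b']
See 'c': counts = {'c': 1}
See 'c': counts = {'c': 2}
See 'b': counts = {'c': 2, 'b': 1}
See 'b': counts = {'c': 2, 'b': 2}
See 'b': counts = {'c': 2, 'b': 3}
See 'b': counts = {'c': 2, 'b': 4}

{'c': 2, 'b': 4}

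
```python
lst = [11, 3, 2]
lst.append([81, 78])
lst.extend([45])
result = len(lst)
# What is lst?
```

After line 1: lst = [11, 3, 2]
After line 2 (append adds [81, 78] as single element): lst = [11, 3, 2, [81, 78]]
After line 3 (extend unpacks [45], adds 45): lst = [11, 3, 2, [81, 78], 45]
After line 4: result = len(lst) = 5

[11, 3, 2, [81, 78], 45]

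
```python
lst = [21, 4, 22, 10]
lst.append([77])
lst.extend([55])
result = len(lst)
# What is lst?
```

After line 1: lst = [21, 4, 22, 10]
After line 2 (append adds [77] as single element): lst = [21, 4, 22, 10, [77]]
After line 3 (extend unpacks [55], adds 55): lst = [21, 4, 22, 10, [77], 55]
After line 4: result = len(lst) = 6

[21, 4, 22, 10, [77], 55]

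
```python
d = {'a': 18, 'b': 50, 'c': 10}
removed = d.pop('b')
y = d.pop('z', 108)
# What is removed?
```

After line 1: d = {'a': 18, 'b': 50, 'c': 10}
After line 2 (pop 'b' returns 50): d = {'a': 18, 'c': 10}, removed = 50
After line 3 (pop 'z' missing, returns default 108): d = {'a': 18, 'c': 10}, y = 108

50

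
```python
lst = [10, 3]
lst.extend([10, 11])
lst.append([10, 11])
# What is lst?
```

After line 1: lst = [10, 3]
After line 2 (extend unpacks [10, 11]): lst = [10, 3, 10, 11]
After line 3 (append adds [10, 11] as single element): lst = [10, 3, 10, 11, [10, 11]]

[10, 3, 10, 11, [10, 11]]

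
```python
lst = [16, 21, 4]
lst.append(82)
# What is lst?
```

[16, 21, 4, 82]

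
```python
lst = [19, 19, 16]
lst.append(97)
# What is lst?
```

[19, 19, 16, 97]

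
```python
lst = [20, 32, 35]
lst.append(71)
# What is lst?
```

[20, 32, 35, 71]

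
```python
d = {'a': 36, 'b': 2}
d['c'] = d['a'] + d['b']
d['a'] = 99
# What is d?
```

After line 1: d = {'a': 36, 'b': 2}
After line 2 (d['c'] = 36 + 2): d = {'a': 36, 'b': 2, 'c': 38}
After line 3: d = {'a': 99, 'b': 2, 'c': 38}

{'a': 99, 'b': 2, 'c': 38}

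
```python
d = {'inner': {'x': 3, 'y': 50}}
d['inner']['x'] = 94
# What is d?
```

After line 1: d = {'inner': {'x': 3, 'y': 50}}
After line 2 (inner x overwritten): d = {'inner': {'x': 94, 'y': 50}}

{'inner': {'x': 94, 'y': 50}}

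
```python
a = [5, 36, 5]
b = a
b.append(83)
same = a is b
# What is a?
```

After line 1: a = [5, 36, 5]
After line 2 (b = a is an alias, same object): a = [5, 36, 5], b = [5, 36, 5]
After line 3 (b.append mutates the shared list): a = [5, 36, 5, 83], b = [5, 36, 5, 83]
After line 4 (same = a is b; same object -> True): same = True

[5, 36, 5, 83]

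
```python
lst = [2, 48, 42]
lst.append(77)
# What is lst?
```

[2, 48, 42, 77]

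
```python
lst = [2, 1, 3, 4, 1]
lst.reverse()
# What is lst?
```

[1, 4, 3, 1, 2]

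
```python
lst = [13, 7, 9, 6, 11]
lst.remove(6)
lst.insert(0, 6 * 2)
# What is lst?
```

After line 1: lst = [13, 7, 9, 6, 11]
After line 2 (remove first 6): lst = [13, 7, 9, 11]
After line 3 (insert 12 at index 0): lst = [12, 13, 7, 9, 11]

[12, 13, 7, 9, 11]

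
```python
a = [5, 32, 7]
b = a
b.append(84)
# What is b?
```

After line 1: a = [5, 32, 7]
After line 2 (b = a is an alias, same object): a = [5, 32, 7], b = [5, 32, 7]
After line 3 (b.append mutates the shared list): a = [5, 32, 7, 84], b = [5, 32, 7, 84]

[5, 32, 7, 84]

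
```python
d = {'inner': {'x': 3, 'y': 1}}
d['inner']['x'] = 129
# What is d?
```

After line 1: d = {'inner': {'x': 3, 'y': 1}}
After line 2 (inner x overwritten): d = {'inner': {'x': 129, 'y': 1}}

{'inner': {'x': 129, 'y': 1}}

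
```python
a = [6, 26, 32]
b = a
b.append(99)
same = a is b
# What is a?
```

After line 1: a = [6, 26, 32]
After line 2 (b = a is an alias, same object): a = [6, 26, 32], b = [6, 26, 32]
After line 3 (b.append mutates the shared list): a = [6, 26, 32, 99], b = [6, 26, 32, 99]
After line 4 (same = a is b; same object -> True): same = True

[6, 26, 32, 99]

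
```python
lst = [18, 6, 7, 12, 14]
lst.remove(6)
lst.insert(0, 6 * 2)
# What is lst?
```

After line 1: lst = [18, 6, 7, 12, 14]
After line 2 (remove first 6): lst = [18, 7, 12, 14]
After line 3 (insert 12 at index 0): lst = [12, 18, 7, 12, 14]

[12, 18, 7, 12, 14]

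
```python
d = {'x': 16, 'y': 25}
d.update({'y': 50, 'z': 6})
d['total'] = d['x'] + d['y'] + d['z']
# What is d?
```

After line 1: d = {'x': 16, 'y': 25}
After line 2 (y overwritten, z added): d = {'x': 16, 'y': 50, 'z': 6}
After line 3 (total = 16 + 50 + 6 = 72): d = {'x': 16, 'y': 50, 'z': 6, 'total': 72}

{'x': 16, 'y': 50, 'z': 6, 'total': 72}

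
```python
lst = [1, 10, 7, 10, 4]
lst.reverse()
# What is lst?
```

[4, 10, 7, 10, 1]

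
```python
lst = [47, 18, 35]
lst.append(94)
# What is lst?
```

[47, 18, 35, 94]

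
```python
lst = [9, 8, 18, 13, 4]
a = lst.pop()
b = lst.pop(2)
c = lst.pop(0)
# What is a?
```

After line 1: lst = [9, 8, 18, 13, 4]
After line 2 (pop() -> a = 4): lst = [9, 8, 18, 13]
After line 3 (pop(2) -> b = 18): lst = [9, 8, 13]
After line 4 (pop(0) -> c = 9): lst = [8, 13]

4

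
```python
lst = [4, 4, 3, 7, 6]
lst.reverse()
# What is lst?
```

[6, 7, 3, 4, 4]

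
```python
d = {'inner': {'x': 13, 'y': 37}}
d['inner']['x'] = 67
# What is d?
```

After line 1: d = {'inner': {'x': 13, 'y': 37}}
After line 2 (inner x overwritten): d = {'inner': {'x': 67, 'y': 37}}

{'inner': {'x': 67, 'y': 37}}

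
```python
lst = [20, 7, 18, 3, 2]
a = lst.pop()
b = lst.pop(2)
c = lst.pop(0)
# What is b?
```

After line 1: lst = [20, 7, 18, 3, 2]
After line 2 (pop() -> a = 2): lst = [20, 7, 18, 3]
After line 3 (pop(2) -> b = 18): lst = [20, 7, 3]
After line 4 (pop(0) -> c = 20): lst = [7, 3]

18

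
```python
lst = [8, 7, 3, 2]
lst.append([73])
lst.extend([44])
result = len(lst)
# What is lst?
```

After line 1: lst = [8, 7, 3, 2]
After line 2 (append adds [73] as single element): lst = [8, 7, 3, 2, [73]]
After line 3 (extend unpacks [44], adds 44): lst = [8, 7, 3, 2, [73], 44]
After line 4: result = len(lst) = 6

[8, 7, 3, 2, [73], 44]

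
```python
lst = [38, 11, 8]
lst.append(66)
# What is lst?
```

[38, 11, 8, 66]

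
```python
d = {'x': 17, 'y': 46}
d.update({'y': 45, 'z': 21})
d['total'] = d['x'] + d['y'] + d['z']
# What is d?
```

After line 1: d = {'x': 17, 'y': 46}
After line 2 (y overwritten, z added): d = {'x': 17, 'y': 45, 'z': 21}
After line 3 (total = 17 + 45 + 21 = 83): d = {'x': 17, 'y': 45, 'z': 21, 'total': 83}

{'x': 17, 'y': 45, 'z': 21, 'total': 83}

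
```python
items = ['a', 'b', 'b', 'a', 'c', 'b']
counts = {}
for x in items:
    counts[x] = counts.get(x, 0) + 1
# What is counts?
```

Initial: counts = {}, items = ['a', 'b', 'b', 'a', 'c', 'b']
See 'a': counts = {'a': 1}
See 'b': counts = {'a': 1, 'b': 1}
See 'b': counts = {'a': 1, 'b': 2}
See 'a': counts = {'a': 2, 'b': 2}
See 'c': counts = {'a': 2, 'b': 2, 'c': 1}
See 'b': counts = {'a': 2, 'b': 3, 'c': 1}

{'a': 2, 'b': 3, 'c': 1}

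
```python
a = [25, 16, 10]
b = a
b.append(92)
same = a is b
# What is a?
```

After line 1: a = [25, 16, 10]
After line 2 (b = a is an alias, same object): a = [25, 16, 10], b = [25, 16, 10]
After line 3 (b.append mutates the shared list): a = [25, 16, 10, 92], b = [25, 16, 10, 92]
After line 4 (same = a is b; same object -> True): same = True

[25, 16, 10, 92]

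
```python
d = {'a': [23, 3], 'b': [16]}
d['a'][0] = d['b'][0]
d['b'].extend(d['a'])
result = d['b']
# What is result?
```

After line 1: d = {'a': [23, 3], 'b': [16]}
After line 2 (a[0] = b[0] = 16): d = {'a': [16, 3], 'b': [16]}
After line 3 (b.extend(a) appends [16, 3]): d = {'a': [16, 3], 'b': [16, 16, 3]}
After line 4: result = d['b'] = [16, 16, 3]

[16, 16, 3]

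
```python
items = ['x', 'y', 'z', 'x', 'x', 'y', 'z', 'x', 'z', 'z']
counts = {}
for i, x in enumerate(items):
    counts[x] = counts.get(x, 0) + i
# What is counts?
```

Initial: counts = {}, items = ['x', 'y', 'z', 'x', 'x', 'y', 'z', 'x', 'z', 'z']
i=0, x='x': counts = {'x': 0}
i=1, x='y': counts = {'x': 0, 'y': 1}
i=2, x='z': counts = {'x': 0, 'y': 1, 'z': 2}
i=3, x='x': counts = {'x': 3, 'y': 1, 'z': 2}
i=4, x='x': counts = {'x': 7, 'y': 1, 'z': 2}
i=5, x='y': counts = {'x': 7, 'y': 6, 'z': 2}
i=6, x='z': counts = {'x': 7, 'y': 6, 'z': 8}
i=7, x='x': counts = {'x': 14, 'y': 6, 'z': 8}
i=8, x='z': counts = {'x': 14, 'y': 6, 'z': 16}
i=9, x='z': counts = {'x': 14, 'y': 6, 'z': 25}

{'x': 14, 'y': 6, 'z': 25}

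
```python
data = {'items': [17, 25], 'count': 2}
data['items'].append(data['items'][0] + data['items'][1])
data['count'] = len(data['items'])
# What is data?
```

After line 1: data = {'items': [17, 25], 'count': 2}
After line 2 (append 17 + 25 = 42): data = {'items': [17, 25, 42], 'count': 2}
After line 3 (count = len(items) = 3): data = {'items': [17, 25, 42], 'count': 3}

{'items': [17, 25, 42], 'count': 3}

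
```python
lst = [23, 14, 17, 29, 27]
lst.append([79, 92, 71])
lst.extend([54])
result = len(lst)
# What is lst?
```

After line 1: lst = [23, 14, 17, 29, 27]
After line 2 (append adds [79, 92, 71] as single element): lst = [23, 14, 17, 29, 27, [79, 92, 71]]
After line 3 (extend unpacks [54], adds 54): lst = [23, 14, 17, 29, 27, [79, 92, 71], 54]
After line 4: result = len(lst) = 7

[23, 14, 17, 29, 27, [79, 92, 71], 54]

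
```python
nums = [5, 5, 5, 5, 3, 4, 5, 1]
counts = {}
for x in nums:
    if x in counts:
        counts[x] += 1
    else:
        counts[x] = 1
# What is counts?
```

Initial: counts = {}, nums = [5, 5, 5, 5, 3, 4, 5, 1]
See 5: counts = {5: 1}
See 5: counts = {5: 2}
See 5: counts = {5: 3}
See 5: counts = {5: 4}
See 3: counts = {5: 4, 3: 1}
See 4: counts = {5: 4, 3: 1, 4: 1}
See 5: counts = {5: 5, 3: 1, 4: 1}
See 1: counts = {5: 5, 3: 1, 4: 1, 1: 1}

{5: 5, 3: 1, 4: 1, 1: 1}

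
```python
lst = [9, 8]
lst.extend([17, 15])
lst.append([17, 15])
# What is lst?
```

After line 1: lst = [9, 8]
After line 2 (extend unpacks [17, 15]): lst = [9, 8, 17, 15]
After line 3 (append adds [17, 15] as single element): lst = [9, 8, 17, 15, [17, 15]]

[9, 8, 17, 15, [17, 15]]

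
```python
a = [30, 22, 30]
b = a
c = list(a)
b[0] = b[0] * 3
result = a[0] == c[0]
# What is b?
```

After line 1: a = [30, 22, 30]
After line 2 (b = a, alias): a = [30, 22, 30], b = [30, 22, 30]
After line 3 (c = list(a) is a copy, new object): c = [30, 22, 30]
After line 4 (b[0] = 30 * 3 = 90; mutates shared a/b): a = b = [90, 22, 30], c = [30, 22, 30]
After line 5 (a[0] = 90, c[0] = 30; result = False)

[90, 22, 30]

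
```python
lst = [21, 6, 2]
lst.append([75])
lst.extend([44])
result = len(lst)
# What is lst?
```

After line 1: lst = [21, 6, 2]
After line 2 (append adds [75] as single element): lst = [21, 6, 2, [75]]
After line 3 (extend unpacks [44], adds 44): lst = [21, 6, 2, [75], 44]
After line 4: result = len(lst) = 5

[21, 6, 2, [75], 44]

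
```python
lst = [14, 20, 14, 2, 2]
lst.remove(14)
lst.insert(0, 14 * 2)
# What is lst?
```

After line 1: lst = [14, 20, 14, 2, 2]
After line 2 (remove first 14): lst = [20, 14, 2, 2]
After line 3 (insert 28 at index 0): lst = [28, 20, 14, 2, 2]

[28, 20, 14, 2, 2]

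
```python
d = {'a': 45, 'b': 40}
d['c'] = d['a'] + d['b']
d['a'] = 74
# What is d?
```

After line 1: d = {'a': 45, 'b': 40}
After line 2 (d['c'] = 45 + 40): d = {'a': 45, 'b': 40, 'c': 85}
After line 3: d = {'a': 74, 'b': 40, 'c': 85}

{'a': 74, 'b': 40, 'c': 85}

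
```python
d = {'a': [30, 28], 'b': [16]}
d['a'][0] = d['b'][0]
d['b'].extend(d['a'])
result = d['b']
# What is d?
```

After line 1: d = {'a': [30, 28], 'b': [16]}
After line 2 (a[0] = b[0] = 16): d = {'a': [16, 28], 'b': [16]}
After line 3 (b.extend(a) appends [16, 28]): d = {'a': [16, 28], 'b': [16, 16, 28]}
After line 4: result = d['b'] = [16, 16, 28]

{'a': [16, 28], 'b': [16, 16, 28]}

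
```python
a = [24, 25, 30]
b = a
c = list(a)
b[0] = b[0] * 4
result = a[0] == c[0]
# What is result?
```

After line 1: a = [24, 25, 30]
After line 2 (b = a, alias): a = [24, 25, 30], b = [24, 25, 30]
After line 3 (c = list(a) is a copy, new object): c = [24, 25, 30]
After line 4 (b[0] = 24 * 4 = 96; mutates shared a/b): a = b = [96, 25, 30], c = [24, 25, 30]
After line 5 (a[0] = 96, c[0] = 24; result = False)

False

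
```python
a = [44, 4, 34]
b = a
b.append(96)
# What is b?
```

After line 1: a = [44, 4, 34]
After line 2 (b = a is an alias, same object): a = [44, 4, 34], b = [44, 4, 34]
After line 3 (b.append mutates the shared list): a = [44, 4, 34, 96], b = [44, 4, 34, 96]

[44, 4, 34, 96]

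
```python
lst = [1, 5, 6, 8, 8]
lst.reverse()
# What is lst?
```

[8, 8, 6, 5, 1]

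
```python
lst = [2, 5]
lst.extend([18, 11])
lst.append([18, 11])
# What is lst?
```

After line 1: lst = [2, 5]
After line 2 (extend unpacks [18, 11]): lst = [2, 5, 18, 11]
After line 3 (append adds [18, 11] as single element): lst = [2, 5, 18, 11, [18, 11]]

[2, 5, 18, 11, [18, 11]]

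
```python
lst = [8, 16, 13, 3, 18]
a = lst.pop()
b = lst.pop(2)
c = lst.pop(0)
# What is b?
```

After line 1: lst = [8, 16, 13, 3, 18]
After line 2 (pop() -> a = 18): lst = [8, 16, 13, 3]
After line 3 (pop(2) -> b = 13): lst = [8, 16, 3]
After line 4 (pop(0) -> c = 8): lst = [16, 3]

13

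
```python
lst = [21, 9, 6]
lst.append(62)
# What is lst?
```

[21, 9, 6, 62]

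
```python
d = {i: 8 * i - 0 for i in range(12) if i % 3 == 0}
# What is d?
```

{0: 0, 3: 24, 6: 48, 9: 72}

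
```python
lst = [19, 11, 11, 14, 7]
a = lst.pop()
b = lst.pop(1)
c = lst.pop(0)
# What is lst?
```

After line 1: lst = [19, 11, 11, 14, 7]
After line 2 (pop() -> a = 7): lst = [19, 11, 11, 14]
After line 3 (pop(1) -> b = 11): lst = [19, 11, 14]
After line 4 (pop(0) -> c = 19): lst = [11, 14]

[11, 14]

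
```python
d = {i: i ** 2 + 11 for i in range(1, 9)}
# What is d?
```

{1: 12, 2: 15, 3: 20, 4: 27, 5: 36, 6: 47, 7: 60, 8: 75}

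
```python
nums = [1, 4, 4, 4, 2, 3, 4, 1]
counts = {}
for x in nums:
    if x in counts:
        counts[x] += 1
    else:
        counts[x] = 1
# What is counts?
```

Initial: counts = {}, nums = [1, 4, 4, 4, 2, 3, 4, 1]
See 1: counts = {1: 1}
See 4: counts = {1: 1, 4: 1}
See 4: counts = {1: 1, 4: 2}
See 4: counts = {1: 1, 4: 3}
See 2: counts = {1: 1, 4: 3, 2: 1}
See 3: counts = {1: 1, 4: 3, 2: 1, 3: 1}
See 4: counts = {1: 1, 4: 4, 2: 1, 3: 1}
See 1: counts = {1: 2, 4: 4, 2: 1, 3: 1}

{1: 2, 4: 4, 2: 1, 3: 1}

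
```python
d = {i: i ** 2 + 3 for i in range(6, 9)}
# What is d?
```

{6: 39, 7: 52, 8: 67}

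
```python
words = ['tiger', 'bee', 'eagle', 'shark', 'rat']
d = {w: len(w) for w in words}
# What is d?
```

{'tiger': 5, 'bee': 3, 'eagle': 5, 'shark': 5, 'rat': 3}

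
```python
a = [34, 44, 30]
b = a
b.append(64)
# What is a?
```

After line 1: a = [34, 44, 30]
After line 2 (b = a is an alias, same object): a = [34, 44, 30], b = [34, 44, 30]
After line 3 (b.append mutates the shared list): a = [34, 44, 30, 64], b = [34, 44, 30, 64]

[34, 44, 30, 64]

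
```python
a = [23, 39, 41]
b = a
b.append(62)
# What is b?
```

After line 1: a = [23, 39, 41]
After line 2 (b = a is an alias, same object): a = [23, 39, 41], b = [23, 39, 41]
After line 3 (b.append mutates the shared list): a = [23, 39, 41, 62], b = [23, 39, 41, 62]

[23, 39, 41, 62]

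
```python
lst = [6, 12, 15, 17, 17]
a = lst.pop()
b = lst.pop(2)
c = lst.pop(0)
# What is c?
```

After line 1: lst = [6, 12, 15, 17, 17]
After line 2 (pop() -> a = 17): lst = [6, 12, 15, 17]
After line 3 (pop(2) -> b = 15): lst = [6, 12, 17]
After line 4 (pop(0) -> c = 6): lst = [12, 17]

6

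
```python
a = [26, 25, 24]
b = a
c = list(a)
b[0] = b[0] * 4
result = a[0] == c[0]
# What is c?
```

After line 1: a = [26, 25, 24]
After line 2 (b = a, alias): a = [26, 25, 24], b = [26, 25, 24]
After line 3 (c = list(a) is a copy, new object): c = [26, 25, 24]
After line 4 (b[0] = 26 * 4 = 104; mutates shared a/b): a = b = [104, 25, 24], c = [26, 25, 24]
After line 5 (a[0] = 104, c[0] = 26; result = False)

[26, 25, 24]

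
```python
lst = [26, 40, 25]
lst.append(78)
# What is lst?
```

[26, 40, 25, 78]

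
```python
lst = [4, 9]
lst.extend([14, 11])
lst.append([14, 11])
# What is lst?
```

After line 1: lst = [4, 9]
After line 2 (extend unpacks [14, 11]): lst = [4, 9, 14, 11]
After line 3 (append adds [14, 11] as single element): lst = [4, 9, 14, 11, [14, 11]]

[4, 9, 14, 11, [14, 11]]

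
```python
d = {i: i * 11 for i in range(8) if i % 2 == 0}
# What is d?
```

{0: 0, 2: 22, 4: 44, 6: 66}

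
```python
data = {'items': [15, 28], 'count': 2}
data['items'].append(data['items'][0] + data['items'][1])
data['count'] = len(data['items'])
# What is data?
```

After line 1: data = {'items': [15, 28], 'count': 2}
After line 2 (append 15 + 28 = 43): data = {'items': [15, 28, 43], 'count': 2}
After line 3 (count = len(items) = 3): data = {'items': [15, 28, 43], 'count': 3}

{'items': [15, 28, 43], 'count': 3}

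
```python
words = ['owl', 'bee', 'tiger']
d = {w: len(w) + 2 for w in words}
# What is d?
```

{'owl': 5, 'bee': 5, 'tiger': 7}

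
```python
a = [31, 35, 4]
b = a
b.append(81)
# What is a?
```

After line 1: a = [31, 35, 4]
After line 2 (b = a is an alias, same object): a = [31, 35, 4], b = [31, 35, 4]
After line 3 (b.append mutates the shared list): a = [31, 35, 4, 81], b = [31, 35, 4, 81]

[31, 35, 4, 81]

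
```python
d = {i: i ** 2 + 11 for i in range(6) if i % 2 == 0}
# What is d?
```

{0: 11, 2: 15, 4: 27}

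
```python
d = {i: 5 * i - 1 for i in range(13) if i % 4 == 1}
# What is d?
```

{1: 4, 5: 24, 9: 44}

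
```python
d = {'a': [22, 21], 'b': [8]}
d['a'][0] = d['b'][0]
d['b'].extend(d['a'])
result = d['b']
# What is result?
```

After line 1: d = {'a': [22, 21], 'b': [8]}
After line 2 (a[0] = b[0] = 8): d = {'a': [8, 21], 'b': [8]}
After line 3 (b.extend(a) appends [8, 21]): d = {'a': [8, 21], 'b': [8, 8, 21]}
After line 4: result = d['b'] = [8, 8, 21]

[8, 8, 21]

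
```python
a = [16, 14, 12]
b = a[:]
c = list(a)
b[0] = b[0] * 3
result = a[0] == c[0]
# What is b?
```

After line 1: a = [16, 14, 12]
After line 2 (b = a[:], copy): a = [16, 14, 12], b = [16, 14, 12]
After line 3 (c = list(a) is a copy, new object): c = [16, 14, 12]
After line 4 (b[0] = 16 * 3 = 48; only b mutates (copy)): a = [16, 14, 12], b = [48, 14, 12], c = [16, 14, 12]
After line 5 (a[0] = 16, c[0] = 16; result = True)

[48, 14, 12]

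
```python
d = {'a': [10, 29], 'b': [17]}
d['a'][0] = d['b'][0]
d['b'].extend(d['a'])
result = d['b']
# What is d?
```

After line 1: d = {'a': [10, 29], 'b': [17]}
After line 2 (a[0] = b[0] = 17): d = {'a': [17, 29], 'b': [17]}
After line 3 (b.extend(a) appends [17, 29]): d = {'a': [17, 29], 'b': [17, 17, 29]}
After line 4: result = d['b'] = [17, 17, 29]

{'a': [17, 29], 'b': [17, 17, 29]}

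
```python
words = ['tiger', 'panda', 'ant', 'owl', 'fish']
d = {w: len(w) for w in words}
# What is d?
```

{'tiger': 5, 'panda': 5, 'ant': 3, 'owl': 3, 'fish': 4}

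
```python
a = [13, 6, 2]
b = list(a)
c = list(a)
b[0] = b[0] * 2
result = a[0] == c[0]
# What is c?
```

After line 1: a = [13, 6, 2]
After line 2 (b = list(a), copy): a = [13, 6, 2], b = [13, 6, 2]
After line 3 (c = list(a) is a copy, new object): c = [13, 6, 2]
After line 4 (b[0] = 13 * 2 = 26; only b mutates (copy)): a = [13, 6, 2], b = [26, 6, 2], c = [13, 6, 2]
After line 5 (a[0] = 13, c[0] = 13; result = True)

[13, 6, 2]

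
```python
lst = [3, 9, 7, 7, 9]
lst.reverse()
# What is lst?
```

[9, 7, 7, 9, 3]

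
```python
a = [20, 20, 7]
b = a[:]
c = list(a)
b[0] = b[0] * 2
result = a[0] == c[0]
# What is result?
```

After line 1: a = [20, 20, 7]
After line 2 (b = a[:], copy): a = [20, 20, 7], b = [20, 20, 7]
After line 3 (c = list(a) is a copy, new object): c = [20, 20, 7]
After line 4 (b[0] = 20 * 2 = 40; only b mutates (copy)): a = [20, 20, 7], b = [40, 20, 7], c = [20, 20, 7]
After line 5 (a[0] = 20, c[0] = 20; result = True)

True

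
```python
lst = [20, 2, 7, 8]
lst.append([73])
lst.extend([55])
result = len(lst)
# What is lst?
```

After line 1: lst = [20, 2, 7, 8]
After line 2 (append adds [73] as single element): lst = [20, 2, 7, 8, [73]]
After line 3 (extend unpacks [55], adds 55): lst = [20, 2, 7, 8, [73], 55]
After line 4: result = len(lst) = 6

[20, 2, 7, 8, [73], 55]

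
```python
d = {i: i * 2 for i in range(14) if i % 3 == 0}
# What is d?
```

{0: 0, 3: 6, 6: 12, 9: 18, 12: 24}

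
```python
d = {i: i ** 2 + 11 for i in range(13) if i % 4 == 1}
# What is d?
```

{1: 12, 5: 36, 9: 92}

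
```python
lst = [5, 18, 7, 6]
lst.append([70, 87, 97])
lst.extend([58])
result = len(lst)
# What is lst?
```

After line 1: lst = [5, 18, 7, 6]
After line 2 (append adds [70, 87, 97] as single element): lst = [5, 18, 7, 6, [70, 87, 97]]
After line 3 (extend unpacks [58], adds 58): lst = [5, 18, 7, 6, [70, 87, 97], 58]
After line 4: result = len(lst) = 6

[5, 18, 7, 6, [70, 87, 97], 58]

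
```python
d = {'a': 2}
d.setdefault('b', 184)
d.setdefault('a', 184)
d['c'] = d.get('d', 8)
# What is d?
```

After line 1: d = {'a': 2}
After line 2 (setdefault adds 'b'=184): d = {'a': 2, 'b': 184}
After line 3 (setdefault 'a' no-op, already exists): d = {'a': 2, 'b': 184}
After line 4 (get('d', 8) returns default since 'd' not in d): d = {'a': 2, 'b': 184, 'c': 8}

{'a': 2, 'b': 184, 'c': 8}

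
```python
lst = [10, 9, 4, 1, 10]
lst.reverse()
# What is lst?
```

[10, 1, 4, 9, 10]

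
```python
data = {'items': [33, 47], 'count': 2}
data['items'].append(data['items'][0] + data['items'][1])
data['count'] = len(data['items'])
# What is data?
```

After line 1: data = {'items': [33, 47], 'count': 2}
After line 2 (append 33 + 47 = 80): data = {'items': [33, 47, 80], 'count': 2}
After line 3 (count = len(items) = 3): data = {'items': [33, 47, 80], 'count': 3}

{'items': [33, 47, 80], 'count': 3}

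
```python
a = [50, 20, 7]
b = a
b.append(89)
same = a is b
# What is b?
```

After line 1: a = [50, 20, 7]
After line 2 (b = a is an alias, same object): a = [50, 20, 7], b = [50, 20, 7]
After line 3 (b.append mutates the shared list): a = [50, 20, 7, 89], b = [50, 20, 7, 89]
After line 4 (same = a is b; same object -> True): same = True

[50, 20, 7, 89]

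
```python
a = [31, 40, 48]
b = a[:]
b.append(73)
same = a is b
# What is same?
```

After line 1: a = [31, 40, 48]
After line 2 (b = a[:] is a shallow copy, new object): a = [31, 40, 48], b = [31, 40, 48]
After line 3 (append only mutates b): a = [31, 40, 48], b = [31, 40, 48, 73]
After line 4 (same = a is b; different objects -> False): same = False

False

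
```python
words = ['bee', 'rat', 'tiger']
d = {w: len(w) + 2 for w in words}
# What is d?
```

{'bee': 5, 'rat': 5, 'tiger': 7}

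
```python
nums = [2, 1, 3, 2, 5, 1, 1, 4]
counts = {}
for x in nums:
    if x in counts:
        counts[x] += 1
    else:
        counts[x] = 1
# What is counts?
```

Initial: counts = {}, nums = [2, 1, 3, 2, 5, 1, 1, 4]
See 2: counts = {2: 1}
See 1: counts = {2: 1, 1: 1}
See 3: counts = {2: 1, 1: 1, 3: 1}
See 2: counts = {2: 2, 1: 1, 3: 1}
See 5: counts = {2: 2, 1: 1, 3: 1, 5: 1}
See 1: counts = {2: 2, 1: 2, 3: 1, 5: 1}
See 1: counts = {2: 2, 1: 3, 3: 1, 5: 1}
See 4: counts = {2: 2, 1: 3, 3: 1, 5: 1, 4: 1}

{2: 2, 1: 3, 3: 1, 5: 1, 4: 1}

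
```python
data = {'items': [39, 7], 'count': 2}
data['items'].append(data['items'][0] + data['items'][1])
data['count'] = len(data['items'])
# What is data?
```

After line 1: data = {'items': [39, 7], 'count': 2}
After line 2 (append 39 + 7 = 46): data = {'items': [39, 7, 46], 'count': 2}
After line 3 (count = len(items) = 3): data = {'items': [39, 7, 46], 'count': 3}

{'items': [39, 7, 46], 'count': 3}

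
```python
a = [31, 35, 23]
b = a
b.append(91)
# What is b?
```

After line 1: a = [31, 35, 23]
After line 2 (b = a is an alias, same object): a = [31, 35, 23], b = [31, 35, 23]
After line 3 (b.append mutates the shared list): a = [31, 35, 23, 91], b = [31, 35, 23, 91]

[31, 35, 23, 91]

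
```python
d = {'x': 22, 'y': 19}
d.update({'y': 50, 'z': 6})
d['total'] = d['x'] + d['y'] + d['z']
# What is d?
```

After line 1: d = {'x': 22, 'y': 19}
After line 2 (y overwritten, z added): d = {'x': 22, 'y': 50, 'z': 6}
After line 3 (total = 22 + 50 + 6 = 78): d = {'x': 22, 'y': 50, 'z': 6, 'total': 78}

{'x': 22, 'y': 50, 'z': 6, 'total': 78}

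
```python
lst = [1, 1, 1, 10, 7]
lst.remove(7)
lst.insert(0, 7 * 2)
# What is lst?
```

After line 1: lst = [1, 1, 1, 10, 7]
After line 2 (remove first 7): lst = [1, 1, 1, 10]
After line 3 (insert 14 at index 0): lst = [14, 1, 1, 1, 10]

[14, 1, 1, 1, 10]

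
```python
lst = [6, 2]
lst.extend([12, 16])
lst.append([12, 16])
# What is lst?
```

After line 1: lst = [6, 2]
After line 2 (extend unpacks [12, 16]): lst = [6, 2, 12, 16]
After line 3 (append adds [12, 16] as single element): lst = [6, 2, 12, 16, [12, 16]]

[6, 2, 12, 16, [12, 16]]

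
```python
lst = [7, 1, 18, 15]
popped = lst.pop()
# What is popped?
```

15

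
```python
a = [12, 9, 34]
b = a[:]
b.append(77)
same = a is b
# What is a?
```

After line 1: a = [12, 9, 34]
After line 2 (b = a[:] is a shallow copy, new object): a = [12, 9, 34], b = [12, 9, 34]
After line 3 (append only mutates b): a = [12, 9, 34], b = [12, 9, 34, 77]
After line 4 (same = a is b; different objects -> False): same = False

[12, 9, 34]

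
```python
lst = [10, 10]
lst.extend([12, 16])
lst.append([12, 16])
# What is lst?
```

After line 1: lst = [10, 10]
After line 2 (extend unpacks [12, 16]): lst = [10, 10, 12, 16]
After line 3 (append adds [12, 16] as single element): lst = [10, 10, 12, 16, [12, 16]]

[10, 10, 12, 16, [12, 16]]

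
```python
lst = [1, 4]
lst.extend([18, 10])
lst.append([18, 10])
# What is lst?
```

After line 1: lst = [1, 4]
After line 2 (extend unpacks [18, 10]): lst = [1, 4, 18, 10]
After line 3 (append adds [18, 10] as single element): lst = [1, 4, 18, 10, [18, 10]]

[1, 4, 18, 10, [18, 10]]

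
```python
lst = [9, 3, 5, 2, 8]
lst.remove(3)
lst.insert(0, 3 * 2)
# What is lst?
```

After line 1: lst = [9, 3, 5, 2, 8]
After line 2 (remove first 3): lst = [9, 5, 2, 8]
After line 3 (insert 6 at index 0): lst = [6, 9, 5, 2, 8]

[6, 9, 5, 2, 8]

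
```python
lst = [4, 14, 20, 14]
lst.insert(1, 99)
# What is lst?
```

[4, 99, 14, 20, 14]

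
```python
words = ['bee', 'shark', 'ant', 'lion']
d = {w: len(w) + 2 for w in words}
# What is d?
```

{'bee': 5, 'shark': 7, 'ant': 5, 'lion': 6}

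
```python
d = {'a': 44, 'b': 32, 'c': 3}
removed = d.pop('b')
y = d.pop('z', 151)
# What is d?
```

After line 1: d = {'a': 44, 'b': 32, 'c': 3}
After line 2 (pop 'b' returns 32): d = {'a': 44, 'c': 3}, removed = 32
After line 3 (pop 'z' missing, returns default 151): d = {'a': 44, 'c': 3}, y = 151

{'a': 44, 'c': 3}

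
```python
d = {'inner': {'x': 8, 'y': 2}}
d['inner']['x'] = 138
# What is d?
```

After line 1: d = {'inner': {'x': 8, 'y': 2}}
After line 2 (inner x overwritten): d = {'inner': {'x': 138, 'y': 2}}

{'inner': {'x': 138, 'y': 2}}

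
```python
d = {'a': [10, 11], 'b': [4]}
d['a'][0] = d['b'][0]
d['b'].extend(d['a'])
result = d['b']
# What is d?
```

After line 1: d = {'a': [10, 11], 'b': [4]}
After line 2 (a[0] = b[0] = 4): d = {'a': [4, 11], 'b': [4]}
After line 3 (b.extend(a) appends [4, 11]): d = {'a': [4, 11], 'b': [4, 4, 11]}
After line 4: result = d['b'] = [4, 4, 11]

{'a': [4, 11], 'b': [4, 4, 11]}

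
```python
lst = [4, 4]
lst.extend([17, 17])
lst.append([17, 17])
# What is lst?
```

After line 1: lst = [4, 4]
After line 2 (extend unpacks [17, 17]): lst = [4, 4, 17, 17]
After line 3 (append adds [17, 17] as single element): lst = [4, 4, 17, 17, [17, 17]]

[4, 4, 17, 17, [17, 17]]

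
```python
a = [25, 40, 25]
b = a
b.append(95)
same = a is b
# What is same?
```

After line 1: a = [25, 40, 25]
After line 2 (b = a is an alias, same object): a = [25, 40, 25], b = [25, 40, 25]
After line 3 (b.append mutates the shared list): a = [25, 40, 25, 95], b = [25, 40, 25, 95]
After line 4 (same = a is b; same object -> True): same = True

True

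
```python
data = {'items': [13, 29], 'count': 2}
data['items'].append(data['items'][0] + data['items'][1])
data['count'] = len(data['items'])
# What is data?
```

After line 1: data = {'items': [13, 29], 'count': 2}
After line 2 (append 13 + 29 = 42): data = {'items': [13, 29, 42], 'count': 2}
After line 3 (count = len(items) = 3): data = {'items': [13, 29, 42], 'count': 3}

{'items': [13, 29, 42], 'count': 3}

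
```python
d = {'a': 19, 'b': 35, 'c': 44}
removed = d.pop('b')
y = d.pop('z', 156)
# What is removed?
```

After line 1: d = {'a': 19, 'b': 35, 'c': 44}
After line 2 (pop 'b' returns 35): d = {'a': 19, 'c': 44}, removed = 35
After line 3 (pop 'z' missing, returns default 156): d = {'a': 19, 'c': 44}, y = 156

35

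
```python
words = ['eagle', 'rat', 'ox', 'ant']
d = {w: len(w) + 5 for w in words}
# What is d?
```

{'eagle': 10, 'rat': 8, 'ox': 7, 'ant': 8}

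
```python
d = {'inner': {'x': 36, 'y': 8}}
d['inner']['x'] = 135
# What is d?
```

After line 1: d = {'inner': {'x': 36, 'y': 8}}
After line 2 (inner x overwritten): d = {'inner': {'x': 135, 'y': 8}}

{'inner': {'x': 135, 'y': 8}}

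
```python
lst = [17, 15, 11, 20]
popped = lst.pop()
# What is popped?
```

20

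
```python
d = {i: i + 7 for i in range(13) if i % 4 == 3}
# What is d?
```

{3: 10, 7: 14, 11: 18}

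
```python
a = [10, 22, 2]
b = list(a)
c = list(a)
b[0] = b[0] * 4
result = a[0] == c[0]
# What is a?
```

After line 1: a = [10, 22, 2]
After line 2 (b = list(a), copy): a = [10, 22, 2], b = [10, 22, 2]
After line 3 (c = list(a) is a copy, new object): c = [10, 22, 2]
After line 4 (b[0] = 10 * 4 = 40; only b mutates (copy)): a = [10, 22, 2], b = [40, 22, 2], c = [10, 22, 2]
After line 5 (a[0] = 10, c[0] = 10; result = True)

[10, 22, 2]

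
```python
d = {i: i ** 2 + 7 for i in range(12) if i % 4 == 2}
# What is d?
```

{2: 11, 6: 43, 10: 107}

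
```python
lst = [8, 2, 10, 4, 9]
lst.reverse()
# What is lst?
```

[9, 4, 10, 2, 8]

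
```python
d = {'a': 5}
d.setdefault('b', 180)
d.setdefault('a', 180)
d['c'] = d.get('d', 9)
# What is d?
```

After line 1: d = {'a': 5}
After line 2 (setdefault adds 'b'=180): d = {'a': 5, 'b': 180}
After line 3 (setdefault 'a' no-op, already exists): d = {'a': 5, 'b': 180}
After line 4 (get('d', 9) returns default since 'd' not in d): d = {'a': 5, 'b': 180, 'c': 9}

{'a': 5, 'b': 180, 'c': 9}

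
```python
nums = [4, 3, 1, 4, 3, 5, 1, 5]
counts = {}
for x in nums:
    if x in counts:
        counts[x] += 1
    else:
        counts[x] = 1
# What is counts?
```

Initial: counts = {}, nums = [4, 3, 1, 4, 3, 5, 1, 5]
See 4: counts = {4: 1}
See 3: counts = {4: 1, 3: 1}
See 1: counts = {4: 1, 3: 1, 1: 1}
See 4: counts = {4: 2, 3: 1, 1: 1}
See 3: counts = {4: 2, 3: 2, 1: 1}
See 5: counts = {4: 2, 3: 2, 1: 1, 5: 1}
See 1: counts = {4: 2, 3: 2, 1: 2, 5: 1}
See 5: counts = {4: 2, 3: 2, 1: 2, 5: 2}

{4: 2, 3: 2, 1: 2, 5: 2}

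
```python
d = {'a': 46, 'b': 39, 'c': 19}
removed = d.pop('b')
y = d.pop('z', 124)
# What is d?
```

After line 1: d = {'a': 46, 'b': 39, 'c': 19}
After line 2 (pop 'b' returns 39): d = {'a': 46, 'c': 19}, removed = 39
After line 3 (pop 'z' missing, returns default 124): d = {'a': 46, 'c': 19}, y = 124

{'a': 46, 'c': 19}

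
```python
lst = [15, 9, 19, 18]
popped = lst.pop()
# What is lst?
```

[15, 9, 19]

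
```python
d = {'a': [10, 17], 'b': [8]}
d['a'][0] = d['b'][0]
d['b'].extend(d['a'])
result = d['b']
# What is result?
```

After line 1: d = {'a': [10, 17], 'b': [8]}
After line 2 (a[0] = b[0] = 8): d = {'a': [8, 17], 'b': [8]}
After line 3 (b.extend(a) appends [8, 17]): d = {'a': [8, 17], 'b': [8, 8, 17]}
After line 4: result = d['b'] = [8, 8, 17]

[8, 8, 17]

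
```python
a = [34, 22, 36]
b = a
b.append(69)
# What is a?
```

After line 1: a = [34, 22, 36]
After line 2 (b = a is an alias, same object): a = [34, 22, 36], b = [34, 22, 36]
After line 3 (b.append mutates the shared list): a = [34, 22, 36, 69], b = [34, 22, 36, 69]

[34, 22, 36, 69]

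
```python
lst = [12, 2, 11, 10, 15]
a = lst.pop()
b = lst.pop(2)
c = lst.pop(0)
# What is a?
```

After line 1: lst = [12, 2, 11, 10, 15]
After line 2 (pop() -> a = 15): lst = [12, 2, 11, 10]
After line 3 (pop(2) -> b = 11): lst = [12, 2, 10]
After line 4 (pop(0) -> c = 12): lst = [2, 10]

15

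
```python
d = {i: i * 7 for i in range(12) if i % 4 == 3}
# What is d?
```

{3: 21, 7: 49, 11: 77}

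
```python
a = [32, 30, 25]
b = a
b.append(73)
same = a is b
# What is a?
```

After line 1: a = [32, 30, 25]
After line 2 (b = a is an alias, same object): a = [32, 30, 25], b = [32, 30, 25]
After line 3 (b.append mutates the shared list): a = [32, 30, 25, 73], b = [32, 30, 25, 73]
After line 4 (same = a is b; same object -> True): same = True

[32, 30, 25, 73]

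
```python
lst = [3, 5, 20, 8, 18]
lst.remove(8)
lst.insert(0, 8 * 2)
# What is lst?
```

After line 1: lst = [3, 5, 20, 8, 18]
After line 2 (remove first 8): lst = [3, 5, 20, 18]
After line 3 (insert 16 at index 0): lst = [16, 3, 5, 20, 18]

[16, 3, 5, 20, 18]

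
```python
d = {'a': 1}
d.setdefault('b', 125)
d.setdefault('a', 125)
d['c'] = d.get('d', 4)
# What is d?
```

After line 1: d = {'a': 1}
After line 2 (setdefault adds 'b'=125): d = {'a': 1, 'b': 125}
After line 3 (setdefault 'a' no-op, already exists): d = {'a': 1, 'b': 125}
After line 4 (get('d', 4) returns default since 'd' not in d): d = {'a': 1, 'b': 125, 'c': 4}

{'a': 1, 'b': 125, 'c': 4}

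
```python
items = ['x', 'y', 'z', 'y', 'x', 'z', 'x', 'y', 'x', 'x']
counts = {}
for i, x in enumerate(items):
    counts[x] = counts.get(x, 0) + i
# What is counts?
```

Initial: counts = {}, items = ['x', 'y', 'z', 'y', 'x', 'z', 'x', 'y', 'x', 'x']
i=0, x='x': counts = {'x': 0}
i=1, x='y': counts = {'x': 0, 'y': 1}
i=2, x='z': counts = {'x': 0, 'y': 1, 'z': 2}
i=3, x='y': counts = {'x': 0, 'y': 4, 'z': 2}
i=4, x='x': counts = {'x': 4, 'y': 4, 'z': 2}
i=5, x='z': counts = {'x': 4, 'y': 4, 'z': 7}
i=6, x='x': counts = {'x': 10, 'y': 4, 'z': 7}
i=7, x='y': counts = {'x': 10, 'y': 11, 'z': 7}
i=8, x='x': counts = {'x': 18, 'y': 11, 'z': 7}
i=9, x='x': counts = {'x': 27, 'y': 11, 'z': 7}

{'x': 27, 'y': 11, 'z': 7}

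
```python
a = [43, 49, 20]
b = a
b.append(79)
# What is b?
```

After line 1: a = [43, 49, 20]
After line 2 (b = a is an alias, same object): a = [43, 49, 20], b = [43, 49, 20]
After line 3 (b.append mutates the shared list): a = [43, 49, 20, 79], b = [43, 49, 20, 79]

[43, 49, 20, 79]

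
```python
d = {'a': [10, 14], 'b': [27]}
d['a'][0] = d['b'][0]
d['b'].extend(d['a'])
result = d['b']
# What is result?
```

After line 1: d = {'a': [10, 14], 'b': [27]}
After line 2 (a[0] = b[0] = 27): d = {'a': [27, 14], 'b': [27]}
After line 3 (b.extend(a) appends [27, 14]): d = {'a': [27, 14], 'b': [27, 27, 14]}
After line 4: result = d['b'] = [27, 27, 14]

[27, 27, 14]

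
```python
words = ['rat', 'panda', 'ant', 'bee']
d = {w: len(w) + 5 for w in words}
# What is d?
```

{'rat': 8, 'panda': 10, 'ant': 8, 'bee': 8}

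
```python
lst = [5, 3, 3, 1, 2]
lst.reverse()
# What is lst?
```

[2, 1, 3, 3, 5]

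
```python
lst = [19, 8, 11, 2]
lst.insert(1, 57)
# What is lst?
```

[19, 57, 8, 11, 2]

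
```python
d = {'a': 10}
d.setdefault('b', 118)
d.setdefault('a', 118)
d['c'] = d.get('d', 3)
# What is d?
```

After line 1: d = {'a': 10}
After line 2 (setdefault adds 'b'=118): d = {'a': 10, 'b': 118}
After line 3 (setdefault 'a' no-op, already exists): d = {'a': 10, 'b': 118}
After line 4 (get('d', 3) returns default since 'd' not in d): d = {'a': 10, 'b': 118, 'c': 3}

{'a': 10, 'b': 118, 'c': 3}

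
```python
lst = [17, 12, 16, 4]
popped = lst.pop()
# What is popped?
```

4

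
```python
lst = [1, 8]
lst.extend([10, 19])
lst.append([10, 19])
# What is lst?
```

After line 1: lst = [1, 8]
After line 2 (extend unpacks [10, 19]): lst = [1, 8, 10, 19]
After line 3 (append adds [10, 19] as single element): lst = [1, 8, 10, 19, [10, 19]]

[1, 8, 10, 19, [10, 19]]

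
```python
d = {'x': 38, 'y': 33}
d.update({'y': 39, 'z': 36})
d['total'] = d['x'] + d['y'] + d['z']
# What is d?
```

After line 1: d = {'x': 38, 'y': 33}
After line 2 (y overwritten, z added): d = {'x': 38, 'y': 39, 'z': 36}
After line 3 (total = 38 + 39 + 36 = 113): d = {'x': 38, 'y': 39, 'z': 36, 'total': 113}

{'x': 38, 'y': 39, 'z': 36, 'total': 113}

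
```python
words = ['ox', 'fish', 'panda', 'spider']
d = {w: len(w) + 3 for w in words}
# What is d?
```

{'ox': 5, 'fish': 7, 'panda': 8, 'spider': 9}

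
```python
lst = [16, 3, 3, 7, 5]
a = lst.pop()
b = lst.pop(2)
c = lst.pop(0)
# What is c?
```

After line 1: lst = [16, 3, 3, 7, 5]
After line 2 (pop() -> a = 5): lst = [16, 3, 3, 7]
After line 3 (pop(2) -> b = 3): lst = [16, 3, 7]
After line 4 (pop(0) -> c = 16): lst = [3, 7]

16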